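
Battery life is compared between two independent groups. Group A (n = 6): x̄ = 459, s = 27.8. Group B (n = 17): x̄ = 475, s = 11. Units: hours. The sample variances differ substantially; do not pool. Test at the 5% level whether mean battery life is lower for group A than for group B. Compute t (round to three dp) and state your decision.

t = -1.372; fail to reject H0

Let group 1 = group A, group 2 = group B. H0: μ_1 = μ_2; H1: μ_1 < μ_2 (Welch's two-sample t-test, left-tailed).
t = (x̄_1 − x̄_2)/√(s_1²/n_1 + s_2²/n_2) = (459 − 475)/√(27.8²/6 + 11²/17) = -1.372
Welch–Satterthwaite df ≈ 5.56
p-value = P(T ≤ -1.372) ≈ 0.1114
Since p ≈ 0.1114 > α = 0.05, fail to reject H0; the evidence is not statistically significant.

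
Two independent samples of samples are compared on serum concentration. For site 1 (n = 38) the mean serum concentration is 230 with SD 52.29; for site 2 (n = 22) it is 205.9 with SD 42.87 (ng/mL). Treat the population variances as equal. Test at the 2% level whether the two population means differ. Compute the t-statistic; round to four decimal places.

1.8326

Let group 1 = site 1, group 2 = site 2. H0: μ_1 = μ_2; H1: μ_1 ≠ μ_2 (two-sample pooled-variance t-test, two-sided).
s_p² = [(38−1)·52.29² + (22−1)·42.87²]/(38+22−2) = 2409.68
t = (230 − 205.9)/√[2409.68·(1/38 + 1/22)] = 1.8326
df = n₁ + n₂ − 2 = 58
Two-sided p-value ≈ 0.0720
Since p ≈ 0.0720 > α = 0.02, fail to reject H0; the data do not provide sufficient evidence against H0.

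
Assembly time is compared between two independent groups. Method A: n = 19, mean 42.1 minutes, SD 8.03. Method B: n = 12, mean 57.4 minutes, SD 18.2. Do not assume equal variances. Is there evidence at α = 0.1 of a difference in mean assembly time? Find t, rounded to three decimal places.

-2.748

Let group 1 = method A, group 2 = method B. H0: μ_1 = μ_2; H1: μ_1 ≠ μ_2 (Welch's two-sample t-test, two-sided).
t = (x̄_1 − x̄_2)/√(s_1²/n_1 + s_2²/n_2) = (42.1 − 57.4)/√(8.03²/19 + 18.2²/12) = -2.748
Welch–Satterthwaite df ≈ 13.74
Two-sided p-value ≈ 0.016
Since p ≈ 0.016 < α = 0.1, reject H0; the evidence is statistically significant.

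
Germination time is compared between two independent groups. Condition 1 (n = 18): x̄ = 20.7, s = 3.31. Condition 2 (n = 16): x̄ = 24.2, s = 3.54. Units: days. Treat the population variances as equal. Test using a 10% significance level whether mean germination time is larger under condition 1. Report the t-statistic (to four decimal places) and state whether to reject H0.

t = -2.9787; fail to reject H0

Let group 1 = condition 1, group 2 = condition 2. H0: μ_1 = μ_2; H1: μ_1 > μ_2 (two-sample pooled-variance t-test, right-tailed).
s_p² = [(18−1)·3.31² + (16−1)·3.54²]/(18+16−2) = 11.6946
t = (20.7 − 24.2)/√[11.6946·(1/18 + 1/16)] = -2.9787
df = n₁ + n₂ − 2 = 32
p-value = P(T ≥ -2.9787) ≈ 0.997
Since p ≈ 0.997 > α = 0.1, fail to reject H0; the evidence is not statistically significant.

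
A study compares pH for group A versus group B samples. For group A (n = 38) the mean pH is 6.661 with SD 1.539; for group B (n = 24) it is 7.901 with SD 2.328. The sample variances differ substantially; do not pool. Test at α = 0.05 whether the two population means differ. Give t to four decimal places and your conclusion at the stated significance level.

Let group 1 = group A, group 2 = group B. H0: μ_1 = μ_2; H1: μ_1 ≠ μ_2 (Welch's two-sample t-test, two-sided).
t = (x̄_1 − x̄_2)/√(s_1²/n_1 + s_2²/n_2) = (6.661 − 7.901)/√(1.539²/38 + 2.328²/24) = -2.3100
Welch–Satterthwaite df ≈ 35.76
Two-sided p-value ≈ 0.0268
Since p ≈ 0.0268 < α = 0.05, reject H0; the evidence is statistically significant.

t = -2.3100; reject H0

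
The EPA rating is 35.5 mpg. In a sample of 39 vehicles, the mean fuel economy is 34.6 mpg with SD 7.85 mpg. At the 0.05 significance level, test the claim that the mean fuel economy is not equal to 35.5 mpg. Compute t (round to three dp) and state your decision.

t = -0.716; fail to reject H0

H0: μ = 35.5; H1: μ ≠ 35.5 (one-sample t-test, two-sided).
t = (x̄ − μ₀)/(s/√n) = (34.6 − 35.5)/(7.85/√39) = -0.716
df = n − 1 = 38
Two-sided p-value ≈ 0.478
Since p ≈ 0.478 > α = 0.05, fail to reject H0; the evidence is not statistically significant.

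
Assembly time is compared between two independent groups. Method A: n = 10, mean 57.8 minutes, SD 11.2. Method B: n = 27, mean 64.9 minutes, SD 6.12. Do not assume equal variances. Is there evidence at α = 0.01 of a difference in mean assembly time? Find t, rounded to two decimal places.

-1.90

Let group 1 = method A, group 2 = method B. H0: μ_1 = μ_2; H1: μ_1 ≠ μ_2 (Welch's two-sample t-test, two-sided).
t = (x̄_1 − x̄_2)/√(s_1²/n_1 + s_2²/n_2) = (57.8 − 64.9)/√(11.2²/10 + 6.12²/27) = -1.90
Welch–Satterthwaite df ≈ 11.05
Two-sided p-value ≈ 0.0835
Since p ≈ 0.0835 > α = 0.01, fail to reject H0; the evidence is not statistically significant.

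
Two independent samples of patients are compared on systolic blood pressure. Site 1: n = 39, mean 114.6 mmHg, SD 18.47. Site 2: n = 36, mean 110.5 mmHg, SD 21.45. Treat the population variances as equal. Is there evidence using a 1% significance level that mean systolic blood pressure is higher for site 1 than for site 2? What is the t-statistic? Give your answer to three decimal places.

0.889

Let group 1 = site 1, group 2 = site 2. H0: μ_1 = μ_2; H1: μ_1 > μ_2 (two-sample pooled-variance t-test, right-tailed).
s_p² = [(39−1)·18.47² + (36−1)·21.45²]/(39+36−2) = 398.177
t = (114.6 − 110.5)/√[398.177·(1/39 + 1/36)] = 0.889
df = n₁ + n₂ − 2 = 73
p-value = P(T ≥ 0.889) ≈ 0.1885
Since p ≈ 0.1885 > α = 0.01, fail to reject H0; the evidence is not statistically significant.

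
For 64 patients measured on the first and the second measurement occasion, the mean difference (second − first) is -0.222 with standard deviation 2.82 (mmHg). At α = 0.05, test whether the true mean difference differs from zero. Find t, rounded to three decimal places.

H0: μ_d = 0; H1: μ_d ≠ 0 (paired t-test on the differences, two-sided).
t = d̄/(s_d/√n) = -0.222/(2.82/√64) = -0.630
df = n − 1 = 63
Two-sided p-value ≈ 0.5311
Since p ≈ 0.5311 > α = 0.05, fail to reject H0; the data do not provide sufficient evidence against H0.

-0.630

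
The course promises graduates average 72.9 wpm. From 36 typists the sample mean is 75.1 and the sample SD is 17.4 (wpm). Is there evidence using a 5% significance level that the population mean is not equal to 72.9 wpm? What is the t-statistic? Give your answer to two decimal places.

0.76

H0: μ = 72.9; H1: μ ≠ 72.9 (one-sample t-test, two-sided).
t = (x̄ − μ₀)/(s/√n) = (75.1 − 72.9)/(17.4/√36) = 0.76
df = n − 1 = 35
Two-sided p-value ≈ 0.453
Since p ≈ 0.453 > α = 0.05, fail to reject H0; the evidence is not statistically significant.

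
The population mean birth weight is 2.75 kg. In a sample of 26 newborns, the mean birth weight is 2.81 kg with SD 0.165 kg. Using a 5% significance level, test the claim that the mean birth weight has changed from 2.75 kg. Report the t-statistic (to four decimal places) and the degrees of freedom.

t = 1.8542, df = 25

H0: μ = 2.75; H1: μ ≠ 2.75 (one-sample t-test, two-sided).
t = (x̄ − μ₀)/(s/√n) = (2.81 − 2.75)/(0.165/√26) = 1.8542
df = n − 1 = 25
Two-sided p-value ≈ 0.0755
Since p ≈ 0.0755 > α = 0.05, fail to reject H0; the data do not provide sufficient evidence against H0.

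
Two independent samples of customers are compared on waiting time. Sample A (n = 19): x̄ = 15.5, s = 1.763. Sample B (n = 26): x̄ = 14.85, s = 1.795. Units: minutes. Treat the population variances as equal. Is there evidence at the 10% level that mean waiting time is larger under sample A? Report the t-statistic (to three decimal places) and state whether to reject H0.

Let group 1 = sample A, group 2 = sample B. H0: μ_1 = μ_2; H1: μ_1 > μ_2 (two-sample pooled-variance t-test, right-tailed).
s_p² = [(19−1)·1.763² + (26−1)·1.795²]/(19+26−2) = 3.17436
t = (15.5 − 14.85)/√[3.17436·(1/19 + 1/26)] = 1.209
df = n₁ + n₂ − 2 = 43
p-value = P(T ≥ 1.209) ≈ 0.117
Since p ≈ 0.117 > α = 0.1, fail to reject H0; the evidence is not statistically significant.

t = 1.209; fail to reject H0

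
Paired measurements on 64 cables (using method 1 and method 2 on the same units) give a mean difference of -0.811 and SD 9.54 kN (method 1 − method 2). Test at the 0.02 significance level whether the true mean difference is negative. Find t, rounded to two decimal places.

H0: μ_d = 0; H1: μ_d < 0 (paired t-test on the differences, left-tailed).
t = d̄/(s_d/√n) = -0.811/(9.54/√64) = -0.68
df = n − 1 = 63
p-value = P(T ≤ -0.68) ≈ 0.249
Since p ≈ 0.249 > α = 0.02, fail to reject H0; the evidence is not statistically significant.

-0.68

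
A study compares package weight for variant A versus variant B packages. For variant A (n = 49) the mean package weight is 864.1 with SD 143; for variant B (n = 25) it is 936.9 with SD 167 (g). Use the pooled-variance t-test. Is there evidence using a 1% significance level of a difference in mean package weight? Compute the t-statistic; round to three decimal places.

Let group 1 = variant A, group 2 = variant B. H0: μ_1 = μ_2; H1: μ_1 ≠ μ_2 (two-sample pooled-variance t-test, two-sided).
s_p² = [(49−1)·143² + (25−1)·167²]/(49+25−2) = 22929
t = (864.1 − 936.9)/√[22929·(1/49 + 1/25)] = -1.956
df = n₁ + n₂ − 2 = 72
Two-sided p-value ≈ 0.054
Since p ≈ 0.054 > α = 0.01, fail to reject H0; the data do not provide sufficient evidence against H0.

-1.956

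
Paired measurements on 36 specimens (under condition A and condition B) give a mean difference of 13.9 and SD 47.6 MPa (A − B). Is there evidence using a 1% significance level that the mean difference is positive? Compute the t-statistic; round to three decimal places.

1.752

H0: μ_d = 0; H1: μ_d > 0 (paired t-test on the differences, right-tailed).
t = d̄/(s_d/√n) = 13.9/(47.6/√36) = 1.752
df = n − 1 = 35
p-value = P(T ≥ 1.752) ≈ 0.0443
Since p ≈ 0.0443 > α = 0.01, fail to reject H0; the data do not provide sufficient evidence against H0.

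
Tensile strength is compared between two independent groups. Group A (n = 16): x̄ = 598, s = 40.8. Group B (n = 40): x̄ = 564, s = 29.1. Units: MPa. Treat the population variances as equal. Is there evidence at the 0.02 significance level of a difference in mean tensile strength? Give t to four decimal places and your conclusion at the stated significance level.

t = 3.5073; reject H0

Let group 1 = group A, group 2 = group B. H0: μ_1 = μ_2; H1: μ_1 ≠ μ_2 (two-sample pooled-variance t-test, two-sided).
s_p² = [(16−1)·40.8² + (40−1)·29.1²]/(16+40−2) = 1073.99
t = (598 − 564)/√[1073.99·(1/16 + 1/40)] = 3.5073
df = n₁ + n₂ − 2 = 54
Two-sided p-value ≈ 0.0009
Since p ≈ 0.0009 < α = 0.02, reject H0; the evidence is statistically significant.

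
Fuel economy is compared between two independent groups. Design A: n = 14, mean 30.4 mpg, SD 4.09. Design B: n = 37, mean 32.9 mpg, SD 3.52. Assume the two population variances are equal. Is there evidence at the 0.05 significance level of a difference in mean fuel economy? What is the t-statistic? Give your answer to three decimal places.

Let group 1 = design A, group 2 = design B. H0: μ_1 = μ_2; H1: μ_1 ≠ μ_2 (two-sample pooled-variance t-test, two-sided).
s_p² = [(14−1)·4.09² + (37−1)·3.52²]/(14+37−2) = 13.5412
t = (30.4 − 32.9)/√[13.5412·(1/14 + 1/37)] = -2.165
df = n₁ + n₂ − 2 = 49
Two-sided p-value ≈ 0.0353
Since p ≈ 0.0353 < α = 0.05, reject H0; the evidence is statistically significant.

-2.165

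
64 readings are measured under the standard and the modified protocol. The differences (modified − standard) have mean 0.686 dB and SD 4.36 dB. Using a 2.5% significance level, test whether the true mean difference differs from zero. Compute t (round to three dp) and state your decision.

t = 1.259; fail to reject H0

H0: μ_d = 0; H1: μ_d ≠ 0 (paired t-test on the differences, two-sided).
t = d̄/(s_d/√n) = 0.686/(4.36/√64) = 1.259
df = n − 1 = 63
Two-sided p-value ≈ 0.213
Since p ≈ 0.213 > α = 0.025, fail to reject H0; the evidence is not statistically significant.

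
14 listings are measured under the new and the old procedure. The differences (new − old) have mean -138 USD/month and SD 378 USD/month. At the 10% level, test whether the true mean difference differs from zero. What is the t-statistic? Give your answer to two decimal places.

-1.37

H0: μ_d = 0; H1: μ_d ≠ 0 (paired t-test on the differences, two-sided).
t = d̄/(s_d/√n) = -138/(378/√14) = -1.37
df = n − 1 = 13
Two-sided p-value ≈ 0.195
Since p ≈ 0.195 > α = 0.1, fail to reject H0; the evidence is not statistically significant.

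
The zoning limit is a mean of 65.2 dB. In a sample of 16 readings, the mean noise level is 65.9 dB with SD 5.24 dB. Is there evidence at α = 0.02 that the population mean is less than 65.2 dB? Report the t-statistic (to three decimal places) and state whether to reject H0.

t = 0.534; fail to reject H0

H0: μ = 65.2; H1: μ < 65.2 (one-sample t-test, left-tailed).
t = (x̄ − μ₀)/(s/√n) = (65.9 − 65.2)/(5.24/√16) = 0.534
df = n − 1 = 15
p-value = P(T ≤ 0.534) ≈ 0.700
Since p ≈ 0.700 > α = 0.02, fail to reject H0; the data do not provide sufficient evidence against H0.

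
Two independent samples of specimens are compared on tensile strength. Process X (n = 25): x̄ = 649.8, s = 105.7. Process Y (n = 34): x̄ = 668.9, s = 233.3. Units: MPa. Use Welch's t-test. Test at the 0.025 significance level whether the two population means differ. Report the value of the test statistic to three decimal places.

Let group 1 = process X, group 2 = process Y. H0: μ_1 = μ_2; H1: μ_1 ≠ μ_2 (Welch's two-sample t-test, two-sided).
t = (x̄_1 − x̄_2)/√(s_1²/n_1 + s_2²/n_2) = (649.8 − 668.9)/√(105.7²/25 + 233.3²/34) = -0.422
Welch–Satterthwaite df ≈ 48.77
Two-sided p-value ≈ 0.6748
Since p ≈ 0.6748 > α = 0.025, fail to reject H0; the data do not provide sufficient evidence against H0.

-0.422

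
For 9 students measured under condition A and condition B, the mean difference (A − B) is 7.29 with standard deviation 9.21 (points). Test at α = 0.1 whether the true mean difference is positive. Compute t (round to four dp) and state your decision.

H0: μ_d = 0; H1: μ_d > 0 (paired t-test on the differences, right-tailed).
t = d̄/(s_d/√n) = 7.29/(9.21/√9) = 2.3746
df = n − 1 = 8
p-value = P(T ≥ 2.3746) ≈ 0.0225
Since p ≈ 0.0225 < α = 0.1, reject H0; the data support H1.

t = 2.3746; reject H0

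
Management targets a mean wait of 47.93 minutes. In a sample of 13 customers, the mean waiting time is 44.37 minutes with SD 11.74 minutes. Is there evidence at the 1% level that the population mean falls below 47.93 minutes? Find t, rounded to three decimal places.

-1.093

H0: μ = 47.93; H1: μ < 47.93 (one-sample t-test, left-tailed).
t = (x̄ − μ₀)/(s/√n) = (44.37 − 47.93)/(11.74/√13) = -1.093
df = n − 1 = 12
p-value = P(T ≤ -1.093) ≈ 0.1479
Since p ≈ 0.1479 > α = 0.01, fail to reject H0; the evidence is not statistically significant.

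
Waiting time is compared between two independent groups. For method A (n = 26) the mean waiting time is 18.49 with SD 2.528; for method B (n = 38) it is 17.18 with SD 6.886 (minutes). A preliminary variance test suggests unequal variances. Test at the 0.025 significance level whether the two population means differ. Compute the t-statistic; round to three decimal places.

Let group 1 = method A, group 2 = method B. H0: μ_1 = μ_2; H1: μ_1 ≠ μ_2 (Welch's two-sample t-test, two-sided).
t = (x̄_1 − x̄_2)/√(s_1²/n_1 + s_2²/n_2) = (18.49 − 17.18)/√(2.528²/26 + 6.886²/38) = 1.072
Welch–Satterthwaite df ≈ 50.13
Two-sided p-value ≈ 0.2889
Since p ≈ 0.2889 > α = 0.025, fail to reject H0; the data do not provide sufficient evidence against H0.

1.072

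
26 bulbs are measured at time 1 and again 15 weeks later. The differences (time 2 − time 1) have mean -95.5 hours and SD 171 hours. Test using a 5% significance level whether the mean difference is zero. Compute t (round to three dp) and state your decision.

t = -2.848; reject H0

H0: μ_d = 0; H1: μ_d ≠ 0 (paired t-test on the differences, two-sided).
t = d̄/(s_d/√n) = -95.5/(171/√26) = -2.848
df = n − 1 = 25
Two-sided p-value ≈ 0.0087
Since p ≈ 0.0087 < α = 0.05, reject H0; the evidence is statistically significant.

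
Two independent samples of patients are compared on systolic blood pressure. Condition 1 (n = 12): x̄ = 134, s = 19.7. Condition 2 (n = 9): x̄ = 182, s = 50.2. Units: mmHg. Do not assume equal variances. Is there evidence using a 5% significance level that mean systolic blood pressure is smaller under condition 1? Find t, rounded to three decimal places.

-2.716

Let group 1 = condition 1, group 2 = condition 2. H0: μ_1 = μ_2; H1: μ_1 < μ_2 (Welch's two-sample t-test, left-tailed).
t = (x̄_1 − x̄_2)/√(s_1²/n_1 + s_2²/n_2) = (134 − 182)/√(19.7²/12 + 50.2²/9) = -2.716
Welch–Satterthwaite df ≈ 9.86
p-value = P(T ≤ -2.716) ≈ 0.011
Since p ≈ 0.011 < α = 0.05, reject H0; the data support H1.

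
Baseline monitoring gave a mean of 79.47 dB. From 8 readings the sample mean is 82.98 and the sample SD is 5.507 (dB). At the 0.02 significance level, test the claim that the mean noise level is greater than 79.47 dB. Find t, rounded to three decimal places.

1.803

H0: μ = 79.47; H1: μ > 79.47 (one-sample t-test, right-tailed).
t = (x̄ − μ₀)/(s/√n) = (82.98 − 79.47)/(5.507/√8) = 1.803
df = n − 1 = 7
p-value = P(T ≥ 1.803) ≈ 0.0572
Since p ≈ 0.0572 > α = 0.02, fail to reject H0; the data do not provide sufficient evidence against H0.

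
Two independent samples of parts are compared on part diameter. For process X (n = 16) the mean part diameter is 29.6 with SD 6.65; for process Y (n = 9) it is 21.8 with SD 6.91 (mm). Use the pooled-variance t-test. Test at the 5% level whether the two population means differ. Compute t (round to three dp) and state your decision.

Let group 1 = process X, group 2 = process Y. H0: μ_1 = μ_2; H1: μ_1 ≠ μ_2 (two-sample pooled-variance t-test, two-sided).
s_p² = [(16−1)·6.65² + (9−1)·6.91²]/(16+9−2) = 45.4488
t = (29.6 − 21.8)/√[45.4488·(1/16 + 1/9)] = 2.777
df = n₁ + n₂ − 2 = 23
Two-sided p-value ≈ 0.011
Since p ≈ 0.011 < α = 0.05, reject H0; the evidence is statistically significant.

t = 2.777; reject H0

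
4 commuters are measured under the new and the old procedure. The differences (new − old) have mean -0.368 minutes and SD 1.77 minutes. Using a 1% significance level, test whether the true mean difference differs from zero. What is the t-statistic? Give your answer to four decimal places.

-0.4158

H0: μ_d = 0; H1: μ_d ≠ 0 (paired t-test on the differences, two-sided).
t = d̄/(s_d/√n) = -0.368/(1.77/√4) = -0.4158
df = n − 1 = 3
Two-sided p-value ≈ 0.705
Since p ≈ 0.705 > α = 0.01, fail to reject H0; the data do not provide sufficient evidence against H0.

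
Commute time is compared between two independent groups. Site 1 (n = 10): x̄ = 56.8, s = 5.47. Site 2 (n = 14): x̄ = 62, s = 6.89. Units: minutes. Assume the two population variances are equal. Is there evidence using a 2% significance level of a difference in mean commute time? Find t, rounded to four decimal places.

Let group 1 = site 1, group 2 = site 2. H0: μ_1 = μ_2; H1: μ_1 ≠ μ_2 (two-sample pooled-variance t-test, two-sided).
s_p² = [(10−1)·5.47² + (14−1)·6.89²]/(10+14−2) = 40.2921
t = (56.8 − 62)/√[40.2921·(1/10 + 1/14)] = -1.9786
df = n₁ + n₂ − 2 = 22
Two-sided p-value ≈ 0.061
Since p ≈ 0.061 > α = 0.02, fail to reject H0; the data do not provide sufficient evidence against H0.

-1.9786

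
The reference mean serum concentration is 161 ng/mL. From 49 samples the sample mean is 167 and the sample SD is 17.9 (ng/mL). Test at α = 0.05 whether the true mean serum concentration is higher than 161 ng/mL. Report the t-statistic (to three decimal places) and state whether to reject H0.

H0: μ = 161; H1: μ > 161 (one-sample t-test, right-tailed).
t = (x̄ − μ₀)/(s/√n) = (167 − 161)/(17.9/√49) = 2.346
df = n − 1 = 48
p-value = P(T ≥ 2.346) ≈ 0.012
Since p ≈ 0.012 < α = 0.05, reject H0; the data support H1.

t = 2.346; reject H0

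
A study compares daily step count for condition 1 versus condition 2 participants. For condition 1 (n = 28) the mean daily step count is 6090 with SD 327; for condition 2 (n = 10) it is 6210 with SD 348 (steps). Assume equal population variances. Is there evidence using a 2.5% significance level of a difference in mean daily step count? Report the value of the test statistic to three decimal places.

-0.980

Let group 1 = condition 1, group 2 = condition 2. H0: μ_1 = μ_2; H1: μ_1 ≠ μ_2 (two-sample pooled-variance t-test, two-sided).
s_p² = [(28−1)·327² + (10−1)·348²]/(28+10−2) = 110473
t = (6090 − 6210)/√[110473·(1/28 + 1/10)] = -0.980
df = n₁ + n₂ − 2 = 36
Two-sided p-value ≈ 0.3336
Since p ≈ 0.3336 > α = 0.025, fail to reject H0; the evidence is not statistically significant.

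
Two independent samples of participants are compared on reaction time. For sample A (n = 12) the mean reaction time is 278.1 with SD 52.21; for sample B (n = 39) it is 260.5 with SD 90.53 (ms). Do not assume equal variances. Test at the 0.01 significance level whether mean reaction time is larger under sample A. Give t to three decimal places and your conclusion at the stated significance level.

Let group 1 = sample A, group 2 = sample B. H0: μ_1 = μ_2; H1: μ_1 > μ_2 (Welch's two-sample t-test, right-tailed).
t = (x̄_1 − x̄_2)/√(s_1²/n_1 + s_2²/n_2) = (278.1 − 260.5)/√(52.21²/12 + 90.53²/39) = 0.842
Welch–Satterthwaite df ≈ 32.67
p-value = P(T ≥ 0.842) ≈ 0.2031
Since p ≈ 0.2031 > α = 0.01, fail to reject H0; the evidence is not statistically significant.

t = 0.842; fail to reject H0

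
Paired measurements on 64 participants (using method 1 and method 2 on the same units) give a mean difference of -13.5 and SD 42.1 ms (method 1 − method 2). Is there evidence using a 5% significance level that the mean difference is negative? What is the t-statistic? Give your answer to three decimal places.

-2.565

H0: μ_d = 0; H1: μ_d < 0 (paired t-test on the differences, left-tailed).
t = d̄/(s_d/√n) = -13.5/(42.1/√64) = -2.565
df = n − 1 = 63
p-value = P(T ≤ -2.565) ≈ 0.0064
Since p ≈ 0.0064 < α = 0.05, reject H0; the data support H1.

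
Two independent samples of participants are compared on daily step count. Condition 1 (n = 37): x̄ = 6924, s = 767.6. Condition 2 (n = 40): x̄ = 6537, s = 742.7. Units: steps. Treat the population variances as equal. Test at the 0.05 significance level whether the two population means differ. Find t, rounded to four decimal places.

Let group 1 = condition 1, group 2 = condition 2. H0: μ_1 = μ_2; H1: μ_1 ≠ μ_2 (two-sample pooled-variance t-test, two-sided).
s_p² = [(37−1)·767.6² + (40−1)·742.7²]/(37+40−2) = 569654
t = (6924 − 6537)/√[569654·(1/37 + 1/40)] = 2.2480
df = n₁ + n₂ − 2 = 75
Two-sided p-value ≈ 0.0275
Since p ≈ 0.0275 < α = 0.05, reject H0; the data support H1.

2.2480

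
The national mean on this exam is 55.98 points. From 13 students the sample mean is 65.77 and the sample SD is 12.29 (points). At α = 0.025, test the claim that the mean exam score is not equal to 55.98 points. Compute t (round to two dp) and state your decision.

t = 2.87; reject H0

H0: μ = 55.98; H1: μ ≠ 55.98 (one-sample t-test, two-sided).
t = (x̄ − μ₀)/(s/√n) = (65.77 − 55.98)/(12.29/√13) = 2.87
df = n − 1 = 12
Two-sided p-value ≈ 0.0140
Since p ≈ 0.0140 < α = 0.025, reject H0; the evidence is statistically significant.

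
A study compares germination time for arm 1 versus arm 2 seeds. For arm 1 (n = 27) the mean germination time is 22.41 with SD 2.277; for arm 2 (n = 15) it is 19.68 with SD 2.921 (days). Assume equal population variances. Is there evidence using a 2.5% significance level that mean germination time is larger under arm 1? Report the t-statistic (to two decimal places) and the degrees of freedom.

Let group 1 = arm 1, group 2 = arm 2. H0: μ_1 = μ_2; H1: μ_1 > μ_2 (two-sample pooled-variance t-test, right-tailed).
s_p² = [(27−1)·2.277² + (15−1)·2.921²]/(27+15−2) = 6.35636
t = (22.41 − 19.68)/√[6.35636·(1/27 + 1/15)] = 3.36
df = n₁ + n₂ − 2 = 40
p-value = P(T ≥ 3.36) ≈ 0.001
Since p ≈ 0.001 < α = 0.025, reject H0; the data support H1.

t = 3.36, df = 40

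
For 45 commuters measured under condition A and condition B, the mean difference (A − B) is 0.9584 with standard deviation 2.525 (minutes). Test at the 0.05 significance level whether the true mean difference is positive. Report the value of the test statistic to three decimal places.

2.546

H0: μ_d = 0; H1: μ_d > 0 (paired t-test on the differences, right-tailed).
t = d̄/(s_d/√n) = 0.9584/(2.525/√45) = 2.546
df = n − 1 = 44
p-value = P(T ≥ 2.546) ≈ 0.0072
Since p ≈ 0.0072 < α = 0.05, reject H0; the data support H1.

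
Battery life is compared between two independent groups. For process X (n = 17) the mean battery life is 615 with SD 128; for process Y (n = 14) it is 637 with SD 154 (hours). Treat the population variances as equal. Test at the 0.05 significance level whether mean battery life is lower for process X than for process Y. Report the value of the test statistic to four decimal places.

-0.4346

Let group 1 = process X, group 2 = process Y. H0: μ_1 = μ_2; H1: μ_1 < μ_2 (two-sample pooled-variance t-test, left-tailed).
s_p² = [(17−1)·128² + (14−1)·154²]/(17+14−2) = 19670.8
t = (615 − 637)/√[19670.8·(1/17 + 1/14)] = -0.4346
df = n₁ + n₂ − 2 = 29
p-value = P(T ≤ -0.4346) ≈ 0.334
Since p ≈ 0.334 > α = 0.05, fail to reject H0; the data do not provide sufficient evidence against H0.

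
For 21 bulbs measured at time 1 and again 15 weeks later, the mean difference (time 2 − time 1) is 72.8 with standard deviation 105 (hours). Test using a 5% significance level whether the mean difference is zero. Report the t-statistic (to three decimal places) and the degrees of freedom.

H0: μ_d = 0; H1: μ_d ≠ 0 (paired t-test on the differences, two-sided).
t = d̄/(s_d/√n) = 72.8/(105/√21) = 3.177
df = n − 1 = 20
Two-sided p-value ≈ 0.005
Since p ≈ 0.005 < α = 0.05, reject H0; the data support H1.

t = 3.177, df = 20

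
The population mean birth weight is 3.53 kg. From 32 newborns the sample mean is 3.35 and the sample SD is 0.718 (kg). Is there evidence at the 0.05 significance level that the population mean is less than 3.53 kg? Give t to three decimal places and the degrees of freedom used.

t = -1.418, df = 31

H0: μ = 3.53; H1: μ < 3.53 (one-sample t-test, left-tailed).
t = (x̄ − μ₀)/(s/√n) = (3.35 − 3.53)/(0.718/√32) = -1.418
df = n − 1 = 31
p-value = P(T ≤ -1.418) ≈ 0.0831
Since p ≈ 0.0831 > α = 0.05, fail to reject H0; the evidence is not statistically significant.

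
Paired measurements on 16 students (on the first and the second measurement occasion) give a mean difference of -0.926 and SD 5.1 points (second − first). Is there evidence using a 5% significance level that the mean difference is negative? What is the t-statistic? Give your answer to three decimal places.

-0.726

H0: μ_d = 0; H1: μ_d < 0 (paired t-test on the differences, left-tailed).
t = d̄/(s_d/√n) = -0.926/(5.1/√16) = -0.726
df = n − 1 = 15
p-value = P(T ≤ -0.726) ≈ 0.239
Since p ≈ 0.239 > α = 0.05, fail to reject H0; the evidence is not statistically significant.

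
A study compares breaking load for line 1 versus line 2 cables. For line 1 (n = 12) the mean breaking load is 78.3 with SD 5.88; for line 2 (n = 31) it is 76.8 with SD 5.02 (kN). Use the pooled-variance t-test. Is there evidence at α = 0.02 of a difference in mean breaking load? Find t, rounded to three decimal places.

Let group 1 = line 1, group 2 = line 2. H0: μ_1 = μ_2; H1: μ_1 ≠ μ_2 (two-sample pooled-variance t-test, two-sided).
s_p² = [(12−1)·5.88² + (31−1)·5.02²]/(12+31−2) = 27.7154
t = (78.3 − 76.8)/√[27.7154·(1/12 + 1/31)] = 0.838
df = n₁ + n₂ − 2 = 41
Two-sided p-value ≈ 0.407
Since p ≈ 0.407 > α = 0.02, fail to reject H0; the data do not provide sufficient evidence against H0.

0.838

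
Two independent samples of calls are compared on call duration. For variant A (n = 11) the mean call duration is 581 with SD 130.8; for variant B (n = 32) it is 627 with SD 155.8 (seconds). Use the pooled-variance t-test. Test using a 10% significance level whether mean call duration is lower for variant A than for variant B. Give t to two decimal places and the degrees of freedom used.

t = -0.88, df = 41

Let group 1 = variant A, group 2 = variant B. H0: μ_1 = μ_2; H1: μ_1 < μ_2 (two-sample pooled-variance t-test, left-tailed).
s_p² = [(11−1)·130.8² + (32−1)·155.8²]/(11+32−2) = 22526.1
t = (581 − 627)/√[22526.1·(1/11 + 1/32)] = -0.88
df = n₁ + n₂ − 2 = 41
p-value = P(T ≤ -0.88) ≈ 0.193
Since p ≈ 0.193 > α = 0.1, fail to reject H0; the data do not provide sufficient evidence against H0.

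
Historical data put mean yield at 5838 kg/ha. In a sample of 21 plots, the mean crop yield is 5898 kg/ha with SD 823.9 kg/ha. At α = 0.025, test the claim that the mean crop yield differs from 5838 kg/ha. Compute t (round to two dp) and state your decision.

H0: μ = 5838; H1: μ ≠ 5838 (one-sample t-test, two-sided).
t = (x̄ − μ₀)/(s/√n) = (5898 − 5838)/(823.9/√21) = 0.33
df = n − 1 = 20
Two-sided p-value ≈ 0.742
Since p ≈ 0.742 > α = 0.025, fail to reject H0; the data do not provide sufficient evidence against H0.

t = 0.33; fail to reject H0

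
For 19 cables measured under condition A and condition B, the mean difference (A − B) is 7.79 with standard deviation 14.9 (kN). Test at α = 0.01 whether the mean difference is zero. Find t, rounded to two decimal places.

H0: μ_d = 0; H1: μ_d ≠ 0 (paired t-test on the differences, two-sided).
t = d̄/(s_d/√n) = 7.79/(14.9/√19) = 2.28
df = n − 1 = 18
Two-sided p-value ≈ 0.035
Since p ≈ 0.035 > α = 0.01, fail to reject H0; the data do not provide sufficient evidence against H0.

2.28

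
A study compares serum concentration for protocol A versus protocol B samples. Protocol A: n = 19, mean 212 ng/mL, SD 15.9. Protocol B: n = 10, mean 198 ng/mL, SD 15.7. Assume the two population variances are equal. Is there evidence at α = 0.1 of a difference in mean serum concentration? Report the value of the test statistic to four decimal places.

Let group 1 = protocol A, group 2 = protocol B. H0: μ_1 = μ_2; H1: μ_1 ≠ μ_2 (two-sample pooled-variance t-test, two-sided).
s_p² = [(19−1)·15.9² + (10−1)·15.7²]/(19+10−2) = 250.703
t = (212 − 198)/√[250.703·(1/19 + 1/10)] = 2.2632
df = n₁ + n₂ − 2 = 27
Two-sided p-value ≈ 0.0319
Since p ≈ 0.0319 < α = 0.1, reject H0; the evidence is statistically significant.

2.2632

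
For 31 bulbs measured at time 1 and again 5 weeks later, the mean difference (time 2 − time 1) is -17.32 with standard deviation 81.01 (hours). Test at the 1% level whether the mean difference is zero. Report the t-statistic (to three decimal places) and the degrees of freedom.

t = -1.190, df = 30

H0: μ_d = 0; H1: μ_d ≠ 0 (paired t-test on the differences, two-sided).
t = d̄/(s_d/√n) = -17.32/(81.01/√31) = -1.190
df = n − 1 = 30
Two-sided p-value ≈ 0.2432
Since p ≈ 0.2432 > α = 0.01, fail to reject H0; the data do not provide sufficient evidence against H0.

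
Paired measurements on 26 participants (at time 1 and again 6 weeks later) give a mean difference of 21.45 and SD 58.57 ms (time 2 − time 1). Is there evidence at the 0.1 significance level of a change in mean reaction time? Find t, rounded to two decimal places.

1.87

H0: μ_d = 0; H1: μ_d ≠ 0 (paired t-test on the differences, two-sided).
t = d̄/(s_d/√n) = 21.45/(58.57/√26) = 1.87
df = n − 1 = 25
Two-sided p-value ≈ 0.074
Since p ≈ 0.074 < α = 0.1, reject H0; the data support H1.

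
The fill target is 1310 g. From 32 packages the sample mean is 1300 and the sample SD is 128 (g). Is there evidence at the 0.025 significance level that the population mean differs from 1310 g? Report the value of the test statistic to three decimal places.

H0: μ = 1310; H1: μ ≠ 1310 (one-sample t-test, two-sided).
t = (x̄ − μ₀)/(s/√n) = (1300 − 1310)/(128/√32) = -0.442
df = n − 1 = 31
Two-sided p-value ≈ 0.6616
Since p ≈ 0.6616 > α = 0.025, fail to reject H0; the evidence is not statistically significant.

-0.442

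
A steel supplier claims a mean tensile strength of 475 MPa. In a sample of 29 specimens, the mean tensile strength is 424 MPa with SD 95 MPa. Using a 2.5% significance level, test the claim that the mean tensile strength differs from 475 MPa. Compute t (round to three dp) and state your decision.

H0: μ = 475; H1: μ ≠ 475 (one-sample t-test, two-sided).
t = (x̄ − μ₀)/(s/√n) = (424 − 475)/(95/√29) = -2.891
df = n − 1 = 28
Two-sided p-value ≈ 0.007
Since p ≈ 0.007 < α = 0.025, reject H0; the evidence is statistically significant.

t = -2.891; reject H0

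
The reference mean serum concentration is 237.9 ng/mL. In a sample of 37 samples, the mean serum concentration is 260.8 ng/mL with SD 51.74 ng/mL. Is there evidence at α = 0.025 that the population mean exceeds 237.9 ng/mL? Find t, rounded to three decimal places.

2.692

H0: μ = 237.9; H1: μ > 237.9 (one-sample t-test, right-tailed).
t = (x̄ − μ₀)/(s/√n) = (260.8 − 237.9)/(51.74/√37) = 2.692
df = n − 1 = 36
p-value = P(T ≥ 2.692) ≈ 0.005
Since p ≈ 0.005 < α = 0.025, reject H0; the data support H1.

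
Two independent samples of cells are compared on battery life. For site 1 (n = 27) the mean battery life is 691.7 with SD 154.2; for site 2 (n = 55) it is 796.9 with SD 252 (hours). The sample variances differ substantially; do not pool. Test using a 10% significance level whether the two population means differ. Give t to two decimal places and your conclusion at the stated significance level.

Let group 1 = site 1, group 2 = site 2. H0: μ_1 = μ_2; H1: μ_1 ≠ μ_2 (Welch's two-sample t-test, two-sided).
t = (x̄_1 − x̄_2)/√(s_1²/n_1 + s_2²/n_2) = (691.7 − 796.9)/√(154.2²/27 + 252²/55) = -2.33
Welch–Satterthwaite df ≈ 75.98
Two-sided p-value ≈ 0.0224
Since p ≈ 0.0224 < α = 0.1, reject H0; the data support H1.

t = -2.33; reject H0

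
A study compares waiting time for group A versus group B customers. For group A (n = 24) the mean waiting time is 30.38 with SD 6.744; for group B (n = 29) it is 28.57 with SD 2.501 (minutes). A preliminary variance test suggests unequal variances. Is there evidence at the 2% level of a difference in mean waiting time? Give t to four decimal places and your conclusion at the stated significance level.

t = 1.2458; fail to reject H0

Let group 1 = group A, group 2 = group B. H0: μ_1 = μ_2; H1: μ_1 ≠ μ_2 (Welch's two-sample t-test, two-sided).
t = (x̄_1 − x̄_2)/√(s_1²/n_1 + s_2²/n_2) = (30.38 − 28.57)/√(6.744²/24 + 2.501²/29) = 1.2458
Welch–Satterthwaite df ≈ 28.23
Two-sided p-value ≈ 0.223
Since p ≈ 0.223 > α = 0.02, fail to reject H0; the data do not provide sufficient evidence against H0.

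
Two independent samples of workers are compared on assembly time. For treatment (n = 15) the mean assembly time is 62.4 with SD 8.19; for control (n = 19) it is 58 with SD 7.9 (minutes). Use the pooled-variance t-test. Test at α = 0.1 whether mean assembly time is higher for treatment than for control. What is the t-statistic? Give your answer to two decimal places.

Let group 1 = treatment, group 2 = control. H0: μ_1 = μ_2; H1: μ_1 > μ_2 (two-sample pooled-variance t-test, right-tailed).
s_p² = [(15−1)·8.19² + (19−1)·7.9²]/(15+19−2) = 64.4514
t = (62.4 − 58)/√[64.4514·(1/15 + 1/19)] = 1.59
df = n₁ + n₂ − 2 = 32
p-value = P(T ≥ 1.59) ≈ 0.0612
Since p ≈ 0.0612 < α = 0.1, reject H0; the evidence is statistically significant.

1.59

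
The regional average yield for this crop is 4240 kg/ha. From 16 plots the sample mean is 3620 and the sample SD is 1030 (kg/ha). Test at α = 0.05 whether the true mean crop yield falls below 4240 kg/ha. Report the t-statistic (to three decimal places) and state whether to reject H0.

t = -2.408; reject H0

H0: μ = 4240; H1: μ < 4240 (one-sample t-test, left-tailed).
t = (x̄ − μ₀)/(s/√n) = (3620 − 4240)/(1030/√16) = -2.408
df = n − 1 = 15
p-value = P(T ≤ -2.408) ≈ 0.015
Since p ≈ 0.015 < α = 0.05, reject H0; the evidence is statistically significant.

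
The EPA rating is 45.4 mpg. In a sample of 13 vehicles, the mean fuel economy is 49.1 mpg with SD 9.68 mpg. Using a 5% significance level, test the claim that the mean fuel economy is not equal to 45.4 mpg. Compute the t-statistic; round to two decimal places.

1.38

H0: μ = 45.4; H1: μ ≠ 45.4 (one-sample t-test, two-sided).
t = (x̄ − μ₀)/(s/√n) = (49.1 − 45.4)/(9.68/√13) = 1.38
df = n − 1 = 12
Two-sided p-value ≈ 0.193
Since p ≈ 0.193 > α = 0.05, fail to reject H0; the data do not provide sufficient evidence against H0.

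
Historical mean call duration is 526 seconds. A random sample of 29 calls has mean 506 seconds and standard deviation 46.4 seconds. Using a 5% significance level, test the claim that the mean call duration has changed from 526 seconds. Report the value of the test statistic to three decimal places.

-2.321

H0: μ = 526; H1: μ ≠ 526 (one-sample t-test, two-sided).
t = (x̄ − μ₀)/(s/√n) = (506 − 526)/(46.4/√29) = -2.321
df = n − 1 = 28
Two-sided p-value ≈ 0.0278
Since p ≈ 0.0278 < α = 0.05, reject H0; the data support H1.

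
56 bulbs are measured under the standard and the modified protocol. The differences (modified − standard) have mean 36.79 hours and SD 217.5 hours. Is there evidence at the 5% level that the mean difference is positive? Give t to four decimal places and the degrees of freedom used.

t = 1.2658, df = 55

H0: μ_d = 0; H1: μ_d > 0 (paired t-test on the differences, right-tailed).
t = d̄/(s_d/√n) = 36.79/(217.5/√56) = 1.2658
df = n − 1 = 55
p-value = P(T ≥ 1.2658) ≈ 0.1055
Since p ≈ 0.1055 > α = 0.05, fail to reject H0; the evidence is not statistically significant.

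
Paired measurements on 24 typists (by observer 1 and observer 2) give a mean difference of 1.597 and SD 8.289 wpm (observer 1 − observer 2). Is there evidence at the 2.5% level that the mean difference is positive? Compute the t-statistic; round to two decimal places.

H0: μ_d = 0; H1: μ_d > 0 (paired t-test on the differences, right-tailed).
t = d̄/(s_d/√n) = 1.597/(8.289/√24) = 0.94
df = n − 1 = 23
p-value = P(T ≥ 0.94) ≈ 0.178
Since p ≈ 0.178 > α = 0.025, fail to reject H0; the data do not provide sufficient evidence against H0.

0.94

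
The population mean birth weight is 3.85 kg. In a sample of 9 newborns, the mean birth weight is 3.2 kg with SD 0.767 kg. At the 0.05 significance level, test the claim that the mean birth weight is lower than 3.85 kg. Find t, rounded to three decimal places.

-2.542

H0: μ = 3.85; H1: μ < 3.85 (one-sample t-test, left-tailed).
t = (x̄ − μ₀)/(s/√n) = (3.2 − 3.85)/(0.767/√9) = -2.542
df = n − 1 = 8
p-value = P(T ≤ -2.542) ≈ 0.017
Since p ≈ 0.017 < α = 0.05, reject H0; the evidence is statistically significant.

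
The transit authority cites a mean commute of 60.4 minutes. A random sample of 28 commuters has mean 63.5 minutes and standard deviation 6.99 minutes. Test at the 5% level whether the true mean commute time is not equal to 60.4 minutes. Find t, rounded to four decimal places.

H0: μ = 60.4; H1: μ ≠ 60.4 (one-sample t-test, two-sided).
t = (x̄ − μ₀)/(s/√n) = (63.5 − 60.4)/(6.99/√28) = 2.3467
df = n − 1 = 27
Two-sided p-value ≈ 0.0265
Since p ≈ 0.0265 < α = 0.05, reject H0; the data support H1.

2.3467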